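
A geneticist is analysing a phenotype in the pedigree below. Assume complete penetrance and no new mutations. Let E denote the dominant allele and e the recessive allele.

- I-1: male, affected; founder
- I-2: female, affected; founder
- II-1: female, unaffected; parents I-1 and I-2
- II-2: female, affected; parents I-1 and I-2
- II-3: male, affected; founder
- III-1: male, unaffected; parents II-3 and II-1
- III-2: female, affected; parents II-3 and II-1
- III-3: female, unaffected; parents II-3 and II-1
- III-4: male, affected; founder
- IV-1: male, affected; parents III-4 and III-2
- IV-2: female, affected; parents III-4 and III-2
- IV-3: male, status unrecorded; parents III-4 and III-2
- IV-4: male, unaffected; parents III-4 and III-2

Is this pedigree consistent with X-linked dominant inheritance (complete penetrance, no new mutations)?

Under X-linked dominant, II-1 (unaffected, female) cannot arise from I-1 (affected) × I-2 (affected).

No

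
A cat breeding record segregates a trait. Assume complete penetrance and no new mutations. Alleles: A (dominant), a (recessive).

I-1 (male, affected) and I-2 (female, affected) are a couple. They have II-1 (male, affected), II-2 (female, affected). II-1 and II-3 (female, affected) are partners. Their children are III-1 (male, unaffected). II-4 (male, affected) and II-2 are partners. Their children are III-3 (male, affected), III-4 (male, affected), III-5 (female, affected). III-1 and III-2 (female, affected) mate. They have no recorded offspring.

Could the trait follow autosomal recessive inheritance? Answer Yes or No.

Under autosomal recessive, III-1 (unaffected, male) cannot arise from II-1 (affected) × II-3 (affected).

No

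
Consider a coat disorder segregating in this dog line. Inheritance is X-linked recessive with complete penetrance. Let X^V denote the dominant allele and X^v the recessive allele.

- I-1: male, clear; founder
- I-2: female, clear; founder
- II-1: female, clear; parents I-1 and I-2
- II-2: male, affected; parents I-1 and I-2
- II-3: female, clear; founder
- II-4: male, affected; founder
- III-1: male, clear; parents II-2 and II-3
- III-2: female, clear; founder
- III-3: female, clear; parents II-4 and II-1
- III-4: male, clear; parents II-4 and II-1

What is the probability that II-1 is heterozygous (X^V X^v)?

1/5

I-1 is clear, so I-1 is X^V Y.
I-2 is clear so carries V and passed v to II-2 (X^v Y), so I-2 is X^V X^v.
Their cross gives offspring ratios 1/2 X^V X^V : 1/2 X^V X^v. Conditioning on II-1 being clear, P(X^V X^v) = 1/2 / 1 = 1/2 before taking II-1's own offspring into account.
II-4 is affected, so II-4 is X^v Y.
Now use II-1's offspring. Probability of each recorded status — clear daughter III-3: 1/2 if II-1 is X^V X^v, 1 if X^V X^V; clear son III-4: 1/2 if II-1 is X^V X^v, 1 if X^V X^V.
Bayes: P(X^V X^v) = 1/2·1/4 / (1/2·1/4 + 1/2·1) = 1/5.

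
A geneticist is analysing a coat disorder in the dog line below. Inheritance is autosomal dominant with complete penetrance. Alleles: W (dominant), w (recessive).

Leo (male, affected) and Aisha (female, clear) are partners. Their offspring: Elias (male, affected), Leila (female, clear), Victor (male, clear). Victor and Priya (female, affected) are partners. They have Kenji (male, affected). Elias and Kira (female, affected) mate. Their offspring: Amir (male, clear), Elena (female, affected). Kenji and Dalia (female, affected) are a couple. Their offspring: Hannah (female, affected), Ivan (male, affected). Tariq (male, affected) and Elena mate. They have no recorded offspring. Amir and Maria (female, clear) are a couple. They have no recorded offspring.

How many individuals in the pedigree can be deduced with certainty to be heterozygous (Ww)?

4

Obligate heterozygotes: Leo is affected so carries W and passed w to Leila (ww), so Leo is Ww; Elias is affected so carries W and received w from Aisha (ww), so Elias is Ww; Kira is affected so carries W and passed w to Amir (ww), so Kira is Ww; Kenji is affected so carries W and received w from Victor (ww), so Kenji is Ww.
Every other individual is either homozygous by phenotype or has at least one consistent homozygous assignment, so the count is 4.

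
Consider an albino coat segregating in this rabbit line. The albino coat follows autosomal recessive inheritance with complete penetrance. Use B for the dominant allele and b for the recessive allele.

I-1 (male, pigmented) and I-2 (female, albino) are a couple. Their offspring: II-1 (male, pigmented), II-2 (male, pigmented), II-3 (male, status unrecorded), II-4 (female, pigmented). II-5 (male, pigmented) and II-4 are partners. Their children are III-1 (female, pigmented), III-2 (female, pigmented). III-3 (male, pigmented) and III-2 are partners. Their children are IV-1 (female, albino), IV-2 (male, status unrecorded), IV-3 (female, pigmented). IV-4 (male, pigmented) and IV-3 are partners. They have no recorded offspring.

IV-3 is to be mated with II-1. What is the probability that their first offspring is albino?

1/6

III-3 is pigmented so carries B and passed b to IV-1 (bb), so III-3 is Bb.
III-2 is pigmented so carries B and passed b to IV-1 (bb), so III-2 is Bb.
IV-3 is a pigmented offspring of III-3 (Bb) × III-2 (Bb), whose cross gives 1/4 BB : 1/2 Bb : 1/4 bb; conditioning on being pigmented, IV-3 is BB with probability 1/3, Bb with probability 2/3.
II-1 is pigmented so carries B and received b from I-2 (bb), so II-1 is Bb.
Summing over parental genotype combinations, P(offspring is albino) = 2/3·1/4 = 1/6.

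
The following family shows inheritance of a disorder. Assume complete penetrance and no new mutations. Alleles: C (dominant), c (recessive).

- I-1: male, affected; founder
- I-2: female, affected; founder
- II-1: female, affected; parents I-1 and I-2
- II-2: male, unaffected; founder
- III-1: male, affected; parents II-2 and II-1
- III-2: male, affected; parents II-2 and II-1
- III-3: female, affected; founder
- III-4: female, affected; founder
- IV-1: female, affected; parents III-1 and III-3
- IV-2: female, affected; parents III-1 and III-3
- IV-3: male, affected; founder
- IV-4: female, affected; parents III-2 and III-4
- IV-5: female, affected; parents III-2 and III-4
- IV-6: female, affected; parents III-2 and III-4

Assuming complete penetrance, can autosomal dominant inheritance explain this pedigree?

Yes

A consistent assignment under autosomal dominant exists: I-1 CC, I-2 CC, II-1 CC, II-2 cc, III-1 Cc, III-2 Cc, III-3 CC, III-4 CC, IV-1 CC, IV-2 CC, IV-3 CC, IV-4 CC, IV-5 CC, IV-6 CC.
In this assignment every recorded phenotype matches its genotype and every non-founder's genotype is obtainable from its parents' genotypes, so the pedigree is consistent.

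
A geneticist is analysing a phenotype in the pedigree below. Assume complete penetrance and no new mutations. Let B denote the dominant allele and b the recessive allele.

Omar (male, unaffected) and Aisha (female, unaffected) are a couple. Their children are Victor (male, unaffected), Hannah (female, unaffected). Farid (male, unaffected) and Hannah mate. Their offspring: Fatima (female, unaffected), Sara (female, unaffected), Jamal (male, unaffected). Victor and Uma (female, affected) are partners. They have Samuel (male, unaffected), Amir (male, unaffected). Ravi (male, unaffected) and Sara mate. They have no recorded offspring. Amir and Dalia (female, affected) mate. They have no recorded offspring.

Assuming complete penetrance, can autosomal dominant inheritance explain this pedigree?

Yes

A consistent assignment under autosomal dominant exists: Omar bb, Aisha bb, Victor bb, Hannah bb, Farid bb, Uma Bb, Fatima bb, Sara bb, Jamal bb, Ravi bb, Samuel bb, Amir bb, Dalia BB.
In this assignment every recorded phenotype matches its genotype and every non-founder's genotype is obtainable from its parents' genotypes, so the pedigree is consistent.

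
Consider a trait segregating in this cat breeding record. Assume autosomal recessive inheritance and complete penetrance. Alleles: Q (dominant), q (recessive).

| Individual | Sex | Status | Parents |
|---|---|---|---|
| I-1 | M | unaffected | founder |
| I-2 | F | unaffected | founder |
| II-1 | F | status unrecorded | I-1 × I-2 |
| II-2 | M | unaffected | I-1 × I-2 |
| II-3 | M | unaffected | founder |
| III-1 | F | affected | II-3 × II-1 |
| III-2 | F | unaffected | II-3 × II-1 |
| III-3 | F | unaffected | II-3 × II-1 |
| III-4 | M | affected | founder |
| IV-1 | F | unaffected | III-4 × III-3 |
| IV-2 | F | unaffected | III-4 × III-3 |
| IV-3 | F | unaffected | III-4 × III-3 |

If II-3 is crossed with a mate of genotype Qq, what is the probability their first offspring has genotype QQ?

1/4

II-3 is unaffected so carries Q and passed q to III-1 (qq), so II-3 is Qq.
The cross gives 1/4 QQ : 1/2 Qq : 1/4 qq, so P(offspring has genotype QQ) = 1/4.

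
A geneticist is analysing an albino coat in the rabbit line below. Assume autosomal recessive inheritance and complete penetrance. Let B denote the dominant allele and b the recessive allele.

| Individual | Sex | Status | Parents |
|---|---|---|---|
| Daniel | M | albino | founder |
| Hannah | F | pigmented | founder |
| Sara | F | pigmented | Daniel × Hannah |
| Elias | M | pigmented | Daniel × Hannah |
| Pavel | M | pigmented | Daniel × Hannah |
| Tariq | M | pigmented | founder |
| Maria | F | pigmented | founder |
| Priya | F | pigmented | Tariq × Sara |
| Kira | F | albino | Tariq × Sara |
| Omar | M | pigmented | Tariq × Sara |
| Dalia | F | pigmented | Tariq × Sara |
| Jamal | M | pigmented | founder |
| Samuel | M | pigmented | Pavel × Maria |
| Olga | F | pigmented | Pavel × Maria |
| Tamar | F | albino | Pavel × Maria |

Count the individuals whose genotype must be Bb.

Obligate heterozygotes: Sara is pigmented so carries B and received b from Daniel (bb), so Sara is Bb; Elias is pigmented so carries B and received b from Daniel (bb), so Elias is Bb; Pavel is pigmented so carries B and received b from Daniel (bb), so Pavel is Bb; Tariq is pigmented so carries B and passed b to Kira (bb), so Tariq is Bb; Maria is pigmented so carries B and passed b to Tamar (bb), so Maria is Bb.
Every other individual is either homozygous by phenotype or has at least one consistent homozygous assignment, so the count is 5.

5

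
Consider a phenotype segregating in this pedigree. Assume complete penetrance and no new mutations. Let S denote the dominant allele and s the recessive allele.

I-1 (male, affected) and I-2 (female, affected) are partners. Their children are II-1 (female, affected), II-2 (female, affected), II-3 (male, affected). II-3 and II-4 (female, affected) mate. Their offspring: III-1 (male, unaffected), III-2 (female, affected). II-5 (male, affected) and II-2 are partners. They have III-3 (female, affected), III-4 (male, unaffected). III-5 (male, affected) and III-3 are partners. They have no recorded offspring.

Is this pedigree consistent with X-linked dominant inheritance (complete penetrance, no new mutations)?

A consistent assignment under X-linked dominant exists: I-1 X^S Y, I-2 X^S X^s, II-1 X^S X^S, II-2 X^S X^s, II-3 X^S Y, II-4 X^S X^s, II-5 X^S Y, III-1 X^s Y, III-2 X^S X^S, III-3 X^S X^S, III-4 X^s Y, III-5 X^S Y.
In this assignment every recorded phenotype matches its genotype and every non-founder's genotype is obtainable from its parents' genotypes, so the pedigree is consistent.

Yes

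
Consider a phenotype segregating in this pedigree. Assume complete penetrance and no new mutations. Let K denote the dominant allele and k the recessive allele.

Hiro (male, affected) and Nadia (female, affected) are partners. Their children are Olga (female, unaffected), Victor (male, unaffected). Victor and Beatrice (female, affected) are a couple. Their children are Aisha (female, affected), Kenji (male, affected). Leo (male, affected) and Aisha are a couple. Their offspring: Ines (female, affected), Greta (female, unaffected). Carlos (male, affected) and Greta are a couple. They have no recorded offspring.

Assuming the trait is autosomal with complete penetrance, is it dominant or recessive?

dominant

Hiro and Nadia are both affected yet have an unaffected child Olga. Under a recessive model two affected parents are homozygous and every child would be affected, so the trait cannot be recessive.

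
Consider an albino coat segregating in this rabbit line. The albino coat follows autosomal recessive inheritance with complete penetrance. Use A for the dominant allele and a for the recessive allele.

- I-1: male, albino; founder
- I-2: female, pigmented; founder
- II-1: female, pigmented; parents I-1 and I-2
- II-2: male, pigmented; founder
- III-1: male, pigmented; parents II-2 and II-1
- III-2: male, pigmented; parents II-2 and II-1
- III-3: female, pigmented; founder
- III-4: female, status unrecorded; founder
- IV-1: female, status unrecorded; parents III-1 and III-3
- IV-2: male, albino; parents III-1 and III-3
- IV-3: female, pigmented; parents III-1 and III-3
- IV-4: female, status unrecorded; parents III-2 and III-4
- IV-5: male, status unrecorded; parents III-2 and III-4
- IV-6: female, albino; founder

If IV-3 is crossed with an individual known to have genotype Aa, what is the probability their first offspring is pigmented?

5/6

III-1 is pigmented so carries A and passed a to IV-2 (aa), so III-1 is Aa.
III-3 is pigmented so carries A and passed a to IV-2 (aa), so III-3 is Aa.
IV-3 is a pigmented offspring of III-1 (Aa) × III-3 (Aa), whose cross gives 1/4 AA : 1/2 Aa : 1/4 aa; conditioning on being pigmented, IV-3 is AA with probability 1/3, Aa with probability 2/3.
Summing over parental genotype combinations, P(offspring is pigmented) = 1/3·1 + 2/3·3/4 = 5/6.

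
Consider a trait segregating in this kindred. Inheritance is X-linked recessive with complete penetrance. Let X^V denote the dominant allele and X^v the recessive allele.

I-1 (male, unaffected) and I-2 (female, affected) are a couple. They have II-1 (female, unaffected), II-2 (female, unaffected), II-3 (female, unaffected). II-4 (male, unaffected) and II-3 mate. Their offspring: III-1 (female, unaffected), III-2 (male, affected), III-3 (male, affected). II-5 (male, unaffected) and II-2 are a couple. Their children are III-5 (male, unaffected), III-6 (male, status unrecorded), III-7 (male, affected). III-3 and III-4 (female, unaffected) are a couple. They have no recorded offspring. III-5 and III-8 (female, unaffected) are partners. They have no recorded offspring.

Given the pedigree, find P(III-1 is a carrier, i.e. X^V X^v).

II-4 is unaffected, so II-4 is X^V Y.
II-3 is unaffected so carries V and received v from I-2 (X^v X^v), so II-3 is X^V X^v.
Their cross gives offspring ratios 1/2 X^V X^V : 1/2 X^V X^v. Conditioning on III-1 being unaffected, P(X^V X^v) = 1/2 / 1 = 1/2.

1/2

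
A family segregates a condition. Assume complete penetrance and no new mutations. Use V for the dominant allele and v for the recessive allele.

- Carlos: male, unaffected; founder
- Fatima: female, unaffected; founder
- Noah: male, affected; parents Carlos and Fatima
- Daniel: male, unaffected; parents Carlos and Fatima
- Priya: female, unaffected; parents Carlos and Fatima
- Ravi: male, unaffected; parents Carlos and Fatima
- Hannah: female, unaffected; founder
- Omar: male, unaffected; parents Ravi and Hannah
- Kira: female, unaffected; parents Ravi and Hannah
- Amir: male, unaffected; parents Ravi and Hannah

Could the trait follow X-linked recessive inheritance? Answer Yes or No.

A consistent assignment under X-linked recessive exists: Carlos X^V Y, Fatima X^V X^v, Noah X^v Y, Daniel X^V Y, Priya X^V X^V, Ravi X^V Y, Hannah X^V X^V, Omar X^V Y, Kira X^V X^V, Amir X^V Y.
In this assignment every recorded phenotype matches its genotype and every non-founder's genotype is obtainable from its parents' genotypes, so the pedigree is consistent.

Yes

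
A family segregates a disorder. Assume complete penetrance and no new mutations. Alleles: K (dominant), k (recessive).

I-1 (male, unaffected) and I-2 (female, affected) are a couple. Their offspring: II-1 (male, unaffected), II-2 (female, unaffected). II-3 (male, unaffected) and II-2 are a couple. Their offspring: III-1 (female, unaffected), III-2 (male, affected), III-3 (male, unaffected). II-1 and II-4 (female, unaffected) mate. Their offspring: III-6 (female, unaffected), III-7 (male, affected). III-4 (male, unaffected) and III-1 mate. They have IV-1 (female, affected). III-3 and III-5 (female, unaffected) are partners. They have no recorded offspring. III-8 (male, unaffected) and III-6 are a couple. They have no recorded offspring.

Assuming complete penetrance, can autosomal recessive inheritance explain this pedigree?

A consistent assignment under autosomal recessive exists: I-1 KK, I-2 kk, II-1 Kk, II-2 Kk, II-3 Kk, II-4 Kk, III-1 Kk, III-2 kk, III-3 KK, III-4 Kk, III-5 KK, III-6 KK, III-7 kk, III-8 KK, IV-1 kk.
In this assignment every recorded phenotype matches its genotype and every non-founder's genotype is obtainable from its parents' genotypes, so the pedigree is consistent.

Yes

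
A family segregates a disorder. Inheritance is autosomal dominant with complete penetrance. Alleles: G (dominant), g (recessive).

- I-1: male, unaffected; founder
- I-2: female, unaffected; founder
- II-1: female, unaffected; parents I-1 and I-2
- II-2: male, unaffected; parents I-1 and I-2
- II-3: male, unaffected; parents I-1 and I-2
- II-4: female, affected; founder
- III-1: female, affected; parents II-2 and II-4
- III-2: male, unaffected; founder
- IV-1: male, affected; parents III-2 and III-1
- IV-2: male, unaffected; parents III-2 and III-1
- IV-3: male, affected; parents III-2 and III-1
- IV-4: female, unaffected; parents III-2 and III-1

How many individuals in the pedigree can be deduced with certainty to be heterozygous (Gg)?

3

Obligate heterozygotes: III-1 is affected so carries G and received g from II-2 (gg), so III-1 is Gg; IV-1 is affected so carries G and received g from III-2 (gg), so IV-1 is Gg; IV-3 is affected so carries G and received g from III-2 (gg), so IV-3 is Gg.
Every other individual is either homozygous by phenotype or has at least one consistent homozygous assignment, so the count is 3.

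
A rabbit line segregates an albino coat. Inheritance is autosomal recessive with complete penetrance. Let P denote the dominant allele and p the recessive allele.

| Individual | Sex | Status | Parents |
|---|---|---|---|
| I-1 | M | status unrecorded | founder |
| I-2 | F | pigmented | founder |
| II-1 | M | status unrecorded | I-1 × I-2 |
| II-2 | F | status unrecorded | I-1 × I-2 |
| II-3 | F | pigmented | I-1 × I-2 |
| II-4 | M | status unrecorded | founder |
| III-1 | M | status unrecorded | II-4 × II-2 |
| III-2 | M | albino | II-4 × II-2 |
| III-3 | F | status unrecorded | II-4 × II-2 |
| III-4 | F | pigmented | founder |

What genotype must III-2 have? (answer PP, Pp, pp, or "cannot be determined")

pp

III-2 is albino, so III-2 is pp.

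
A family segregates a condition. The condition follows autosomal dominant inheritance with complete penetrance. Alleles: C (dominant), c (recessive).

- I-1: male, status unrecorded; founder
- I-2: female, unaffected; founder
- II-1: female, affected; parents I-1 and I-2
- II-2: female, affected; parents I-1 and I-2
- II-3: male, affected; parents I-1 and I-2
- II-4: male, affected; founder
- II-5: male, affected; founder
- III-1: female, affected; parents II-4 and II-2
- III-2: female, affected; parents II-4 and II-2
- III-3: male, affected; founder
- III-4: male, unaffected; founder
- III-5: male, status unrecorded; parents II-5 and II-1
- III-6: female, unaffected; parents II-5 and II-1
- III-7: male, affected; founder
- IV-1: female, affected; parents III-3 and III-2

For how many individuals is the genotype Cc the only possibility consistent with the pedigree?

4

Obligate heterozygotes: II-1 is affected so carries C and received c from I-2 (cc), so II-1 is Cc; II-2 is affected so carries C and received c from I-2 (cc), so II-2 is Cc; II-3 is affected so carries C and received c from I-2 (cc), so II-3 is Cc; II-5 is affected so carries C and passed c to III-6 (cc), so II-5 is Cc.
Every other individual is either homozygous by phenotype or has at least one consistent homozygous assignment, so the count is 4.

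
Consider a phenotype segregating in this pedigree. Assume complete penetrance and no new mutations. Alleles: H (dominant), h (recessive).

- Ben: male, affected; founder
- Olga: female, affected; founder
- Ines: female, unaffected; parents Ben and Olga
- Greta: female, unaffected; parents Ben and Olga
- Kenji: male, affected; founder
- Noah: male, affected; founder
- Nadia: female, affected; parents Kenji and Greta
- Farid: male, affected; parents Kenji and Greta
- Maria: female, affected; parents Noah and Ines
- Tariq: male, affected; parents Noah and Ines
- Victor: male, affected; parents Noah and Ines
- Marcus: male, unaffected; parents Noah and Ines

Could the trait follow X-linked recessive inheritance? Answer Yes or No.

Under X-linked recessive, Ines (unaffected, female) cannot arise from Ben (affected) × Olga (affected).

No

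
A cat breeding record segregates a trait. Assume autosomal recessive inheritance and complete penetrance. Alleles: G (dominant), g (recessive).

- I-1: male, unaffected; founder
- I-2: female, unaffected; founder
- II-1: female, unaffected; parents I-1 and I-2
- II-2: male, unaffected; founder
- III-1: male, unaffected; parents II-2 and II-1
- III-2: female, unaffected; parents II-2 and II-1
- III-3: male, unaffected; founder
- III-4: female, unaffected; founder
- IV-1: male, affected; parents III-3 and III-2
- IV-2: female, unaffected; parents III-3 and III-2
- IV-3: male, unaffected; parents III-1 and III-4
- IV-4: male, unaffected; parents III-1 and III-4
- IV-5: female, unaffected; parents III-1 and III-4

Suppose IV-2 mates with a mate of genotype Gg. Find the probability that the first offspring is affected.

1/6

III-3 is unaffected so carries G and passed g to IV-1 (gg), so III-3 is Gg.
III-2 is unaffected so carries G and passed g to IV-1 (gg), so III-2 is Gg.
IV-2 is an unaffected offspring of III-3 (Gg) × III-2 (Gg), whose cross gives 1/4 GG : 1/2 Gg : 1/4 gg; conditioning on being unaffected, IV-2 is GG with probability 1/3, Gg with probability 2/3.
Summing over parental genotype combinations, P(offspring is affected) = 2/3·1/4 = 1/6.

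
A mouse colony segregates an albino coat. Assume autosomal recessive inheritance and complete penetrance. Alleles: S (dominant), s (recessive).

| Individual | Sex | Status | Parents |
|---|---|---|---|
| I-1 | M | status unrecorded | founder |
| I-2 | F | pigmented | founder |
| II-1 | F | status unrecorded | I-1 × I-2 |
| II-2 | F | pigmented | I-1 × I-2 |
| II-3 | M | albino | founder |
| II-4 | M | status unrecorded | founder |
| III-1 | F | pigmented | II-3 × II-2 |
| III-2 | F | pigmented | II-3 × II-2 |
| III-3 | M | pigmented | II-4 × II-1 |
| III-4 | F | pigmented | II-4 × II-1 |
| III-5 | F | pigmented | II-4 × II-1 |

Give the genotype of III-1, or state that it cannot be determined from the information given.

From phenotype alone, III-1 is SS or Ss.
III-1 is pigmented so carries S and received s from II-3 (ss), so III-1 is Ss.

Ss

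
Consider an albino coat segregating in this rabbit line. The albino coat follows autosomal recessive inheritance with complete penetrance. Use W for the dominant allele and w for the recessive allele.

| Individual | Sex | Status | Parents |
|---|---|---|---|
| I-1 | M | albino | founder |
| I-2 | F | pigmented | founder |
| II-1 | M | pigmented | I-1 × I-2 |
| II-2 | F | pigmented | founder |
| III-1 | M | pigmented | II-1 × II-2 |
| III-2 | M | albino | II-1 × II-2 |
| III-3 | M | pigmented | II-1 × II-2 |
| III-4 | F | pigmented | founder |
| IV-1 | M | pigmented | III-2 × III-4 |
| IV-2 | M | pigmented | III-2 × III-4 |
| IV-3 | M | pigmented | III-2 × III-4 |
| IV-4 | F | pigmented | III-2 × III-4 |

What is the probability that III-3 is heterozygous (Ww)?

II-1 is pigmented so carries W and received w from I-1 (ww), so II-1 is Ww.
II-2 is pigmented so carries W and passed w to III-2 (ww), so II-2 is Ww.
Their cross gives offspring ratios 1/4 WW : 1/2 Ww : 1/4 ww. Conditioning on III-3 being pigmented, P(Ww) = 1/2 / 3/4 = 2/3.

2/3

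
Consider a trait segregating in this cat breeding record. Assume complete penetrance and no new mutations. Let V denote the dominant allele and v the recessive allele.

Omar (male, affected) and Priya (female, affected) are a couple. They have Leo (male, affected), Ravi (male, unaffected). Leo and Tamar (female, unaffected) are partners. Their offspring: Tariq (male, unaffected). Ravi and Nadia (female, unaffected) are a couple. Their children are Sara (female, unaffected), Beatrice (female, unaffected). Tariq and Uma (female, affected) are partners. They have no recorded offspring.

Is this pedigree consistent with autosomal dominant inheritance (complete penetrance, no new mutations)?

A consistent assignment under autosomal dominant exists: Omar Vv, Priya Vv, Leo Vv, Ravi vv, Tamar vv, Nadia vv, Tariq vv, Uma VV, Sara vv, Beatrice vv.
In this assignment every recorded phenotype matches its genotype and every non-founder's genotype is obtainable from its parents' genotypes, so the pedigree is consistent.

Yes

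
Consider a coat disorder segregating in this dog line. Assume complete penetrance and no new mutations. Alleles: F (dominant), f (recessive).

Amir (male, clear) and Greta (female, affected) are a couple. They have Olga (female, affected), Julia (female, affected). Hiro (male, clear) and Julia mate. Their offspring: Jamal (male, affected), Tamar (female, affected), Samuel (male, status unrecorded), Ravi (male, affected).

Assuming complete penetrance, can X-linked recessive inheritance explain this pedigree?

No

Under X-linked recessive, Olga (affected, female) cannot arise from Amir (clear) × Greta (affected).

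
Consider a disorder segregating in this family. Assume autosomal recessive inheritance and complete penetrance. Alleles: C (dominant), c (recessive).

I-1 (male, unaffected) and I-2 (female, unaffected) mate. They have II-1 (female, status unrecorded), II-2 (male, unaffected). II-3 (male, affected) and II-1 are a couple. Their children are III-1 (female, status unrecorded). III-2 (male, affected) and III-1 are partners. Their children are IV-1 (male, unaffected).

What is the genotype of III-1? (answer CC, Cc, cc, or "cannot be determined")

From phenotype alone, III-1 is CC or Cc or cc.
III-1 passed C to IV-1 (Cc, whose c came from III-2) and received c from II-3 (cc), so III-1 is Cc.

Cc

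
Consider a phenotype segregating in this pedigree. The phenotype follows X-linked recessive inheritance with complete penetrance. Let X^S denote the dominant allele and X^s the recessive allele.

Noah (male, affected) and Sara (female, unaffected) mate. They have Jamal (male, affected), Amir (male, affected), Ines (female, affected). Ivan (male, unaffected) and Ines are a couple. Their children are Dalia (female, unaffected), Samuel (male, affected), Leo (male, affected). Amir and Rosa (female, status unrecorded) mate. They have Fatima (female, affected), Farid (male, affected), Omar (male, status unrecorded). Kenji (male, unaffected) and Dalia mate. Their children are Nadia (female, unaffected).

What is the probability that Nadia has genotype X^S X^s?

Kenji is unaffected, so Kenji is X^S Y.
Dalia is unaffected so carries S and received s from Ines (X^s X^s), so Dalia is X^S X^s.
Their cross gives offspring ratios 1/2 X^S X^S : 1/2 X^S X^s. Conditioning on Nadia being unaffected, P(X^S X^s) = 1/2 / 1 = 1/2.

1/2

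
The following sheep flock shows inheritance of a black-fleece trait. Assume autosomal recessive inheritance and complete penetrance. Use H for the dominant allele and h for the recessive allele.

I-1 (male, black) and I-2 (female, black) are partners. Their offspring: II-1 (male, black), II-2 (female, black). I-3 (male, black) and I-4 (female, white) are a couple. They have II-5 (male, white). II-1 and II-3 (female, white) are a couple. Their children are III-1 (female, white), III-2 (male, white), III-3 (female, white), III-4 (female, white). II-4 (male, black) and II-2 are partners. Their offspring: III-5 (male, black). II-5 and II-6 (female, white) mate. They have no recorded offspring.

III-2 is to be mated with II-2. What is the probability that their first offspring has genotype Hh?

1/2

III-2 is white so carries H and received h from II-1 (hh), so III-2 is Hh.
II-2 is black, so II-2 is hh.
The cross gives 1/2 Hh : 1/2 hh, so P(offspring has genotype Hh) = 1/2.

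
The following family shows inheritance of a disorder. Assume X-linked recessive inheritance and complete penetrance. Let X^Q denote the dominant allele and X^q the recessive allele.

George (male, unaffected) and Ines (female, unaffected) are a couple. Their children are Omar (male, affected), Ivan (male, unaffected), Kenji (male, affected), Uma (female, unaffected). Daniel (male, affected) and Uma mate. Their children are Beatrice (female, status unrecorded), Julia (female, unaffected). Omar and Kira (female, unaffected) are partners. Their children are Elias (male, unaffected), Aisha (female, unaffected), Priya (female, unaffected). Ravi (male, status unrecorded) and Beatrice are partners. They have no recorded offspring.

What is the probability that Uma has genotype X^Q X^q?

1/3

George is unaffected, so George is X^Q Y.
Ines is unaffected so carries Q and passed q to Omar (X^q Y), so Ines is X^Q X^q.
Their cross gives offspring ratios 1/2 X^Q X^Q : 1/2 X^Q X^q. Conditioning on Uma being unaffected, P(X^Q X^q) = 1/2 / 1 = 1/2 before taking Uma's own offspring into account.
Daniel is affected, so Daniel is X^q Y.
Now use Uma's offspring. Probability of each recorded status — unaffected daughter Julia: 1/2 if Uma is X^Q X^q, 1 if X^Q X^Q. (Beatrice: equally likely either way, so uninformative.)
Bayes: P(X^Q X^q) = 1/2·1/2 / (1/2·1/2 + 1/2·1) = 1/3.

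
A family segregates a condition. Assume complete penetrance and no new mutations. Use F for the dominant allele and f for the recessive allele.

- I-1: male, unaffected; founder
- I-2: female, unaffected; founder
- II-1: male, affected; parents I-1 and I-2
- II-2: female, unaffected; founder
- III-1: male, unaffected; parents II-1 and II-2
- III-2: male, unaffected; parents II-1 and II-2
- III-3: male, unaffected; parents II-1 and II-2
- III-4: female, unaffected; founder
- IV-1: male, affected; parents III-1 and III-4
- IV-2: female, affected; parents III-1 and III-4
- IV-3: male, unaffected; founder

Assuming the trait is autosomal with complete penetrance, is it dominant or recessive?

recessive

I-1 and I-2 are both unaffected yet have an affected child II-1. Under dominance, an affected child requires at least one affected parent, so the trait cannot be dominant.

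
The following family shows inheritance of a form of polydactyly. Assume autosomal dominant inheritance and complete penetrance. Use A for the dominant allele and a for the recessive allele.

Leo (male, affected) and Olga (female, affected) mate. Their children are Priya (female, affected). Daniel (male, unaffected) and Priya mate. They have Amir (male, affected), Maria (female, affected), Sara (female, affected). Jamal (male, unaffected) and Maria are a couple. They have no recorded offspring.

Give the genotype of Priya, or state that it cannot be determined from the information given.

cannot be determined

Priya's phenotype allows AA or Aa, and no parent or child forces a single allele at both positions; consistent genotype assignments exist with Priya as AA or Aa.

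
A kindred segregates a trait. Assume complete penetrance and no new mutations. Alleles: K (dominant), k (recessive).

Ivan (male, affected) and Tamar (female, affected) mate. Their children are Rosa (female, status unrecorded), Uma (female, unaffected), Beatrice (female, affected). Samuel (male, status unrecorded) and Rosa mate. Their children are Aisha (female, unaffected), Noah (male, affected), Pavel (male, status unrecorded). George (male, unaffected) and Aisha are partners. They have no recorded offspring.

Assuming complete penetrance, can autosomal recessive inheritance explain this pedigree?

Under autosomal recessive, Uma (unaffected, female) cannot arise from Ivan (affected) × Tamar (affected).

No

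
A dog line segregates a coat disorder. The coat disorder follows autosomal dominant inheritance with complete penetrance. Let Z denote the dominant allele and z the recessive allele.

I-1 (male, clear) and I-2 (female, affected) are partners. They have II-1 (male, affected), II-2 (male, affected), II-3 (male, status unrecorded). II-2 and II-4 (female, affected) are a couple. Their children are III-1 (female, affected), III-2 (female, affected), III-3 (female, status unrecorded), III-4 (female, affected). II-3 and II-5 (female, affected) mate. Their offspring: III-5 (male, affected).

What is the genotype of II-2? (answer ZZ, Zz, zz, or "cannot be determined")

From phenotype alone, II-2 is ZZ or Zz.
II-2 is affected so carries Z and received z from I-1 (zz), so II-2 is Zz.

Zz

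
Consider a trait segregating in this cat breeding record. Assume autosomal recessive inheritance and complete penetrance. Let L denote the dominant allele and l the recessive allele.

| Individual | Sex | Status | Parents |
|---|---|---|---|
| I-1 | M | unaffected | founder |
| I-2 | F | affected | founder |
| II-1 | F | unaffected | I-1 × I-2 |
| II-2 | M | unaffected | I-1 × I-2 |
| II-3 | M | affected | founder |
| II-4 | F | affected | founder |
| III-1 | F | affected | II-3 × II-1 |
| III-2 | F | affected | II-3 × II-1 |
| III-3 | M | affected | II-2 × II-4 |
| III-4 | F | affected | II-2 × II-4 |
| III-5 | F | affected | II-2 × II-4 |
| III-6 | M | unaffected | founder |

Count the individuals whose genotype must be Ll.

Obligate heterozygotes: II-1 is unaffected so carries L and received l from I-2 (ll), so II-1 is Ll; II-2 is unaffected so carries L and received l from I-2 (ll), so II-2 is Ll.
Every other individual is either homozygous by phenotype or has at least one consistent homozygous assignment, so the count is 2.

2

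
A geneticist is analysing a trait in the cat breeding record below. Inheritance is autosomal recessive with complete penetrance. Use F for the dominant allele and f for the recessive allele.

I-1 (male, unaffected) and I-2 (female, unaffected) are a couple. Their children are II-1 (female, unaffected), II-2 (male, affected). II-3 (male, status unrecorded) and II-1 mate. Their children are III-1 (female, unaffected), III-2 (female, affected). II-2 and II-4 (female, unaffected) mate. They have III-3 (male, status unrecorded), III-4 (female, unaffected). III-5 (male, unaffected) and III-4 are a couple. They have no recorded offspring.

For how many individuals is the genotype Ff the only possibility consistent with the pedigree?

4

Obligate heterozygotes: I-1 is unaffected so carries F and passed f to II-2 (ff), so I-1 is Ff; I-2 is unaffected so carries F and passed f to II-2 (ff), so I-2 is Ff; II-1 is unaffected so carries F and passed f to III-2 (ff), so II-1 is Ff; III-4 is unaffected so carries F and received f from II-2 (ff), so III-4 is Ff.
Every other individual is either homozygous by phenotype or has at least one consistent homozygous assignment, so the count is 4.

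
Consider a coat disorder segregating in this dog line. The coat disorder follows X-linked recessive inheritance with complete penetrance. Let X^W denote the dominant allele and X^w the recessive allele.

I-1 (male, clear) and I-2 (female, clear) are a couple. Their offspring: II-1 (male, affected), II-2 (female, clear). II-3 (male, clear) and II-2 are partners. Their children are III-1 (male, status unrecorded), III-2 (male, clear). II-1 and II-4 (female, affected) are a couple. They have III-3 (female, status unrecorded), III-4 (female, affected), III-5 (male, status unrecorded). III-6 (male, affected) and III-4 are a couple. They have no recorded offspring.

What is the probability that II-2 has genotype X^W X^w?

I-1 is clear, so I-1 is X^W Y.
I-2 is clear so carries W and passed w to II-1 (X^w Y), so I-2 is X^W X^w.
Their cross gives offspring ratios 1/2 X^W X^W : 1/2 X^W X^w. Conditioning on II-2 being clear, P(X^W X^w) = 1/2 / 1 = 1/2 before taking II-2's own offspring into account.
II-3 is clear, so II-3 is X^W Y.
Now use II-2's offspring. Probability of each recorded status — clear son III-2: 1/2 if II-2 is X^W X^w, 1 if X^W X^W. (III-1: equally likely either way, so uninformative.)
Bayes: P(X^W X^w) = 1/2·1/2 / (1/2·1/2 + 1/2·1) = 1/3.

1/3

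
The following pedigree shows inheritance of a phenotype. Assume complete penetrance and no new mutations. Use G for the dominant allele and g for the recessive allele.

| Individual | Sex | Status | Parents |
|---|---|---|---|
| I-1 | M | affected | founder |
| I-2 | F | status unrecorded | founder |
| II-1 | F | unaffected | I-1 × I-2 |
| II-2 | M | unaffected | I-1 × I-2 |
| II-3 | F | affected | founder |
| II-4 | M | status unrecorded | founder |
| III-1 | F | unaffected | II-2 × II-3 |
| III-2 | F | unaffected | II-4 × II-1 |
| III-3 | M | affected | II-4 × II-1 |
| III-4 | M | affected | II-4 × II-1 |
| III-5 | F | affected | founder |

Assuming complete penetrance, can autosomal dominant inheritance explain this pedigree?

Yes

A consistent assignment under autosomal dominant exists: I-1 Gg, I-2 Gg, II-1 gg, II-2 gg, II-3 Gg, II-4 Gg, III-1 gg, III-2 gg, III-3 Gg, III-4 Gg, III-5 GG.
In this assignment every recorded phenotype matches its genotype and every non-founder's genotype is obtainable from its parents' genotypes, so the pedigree is consistent.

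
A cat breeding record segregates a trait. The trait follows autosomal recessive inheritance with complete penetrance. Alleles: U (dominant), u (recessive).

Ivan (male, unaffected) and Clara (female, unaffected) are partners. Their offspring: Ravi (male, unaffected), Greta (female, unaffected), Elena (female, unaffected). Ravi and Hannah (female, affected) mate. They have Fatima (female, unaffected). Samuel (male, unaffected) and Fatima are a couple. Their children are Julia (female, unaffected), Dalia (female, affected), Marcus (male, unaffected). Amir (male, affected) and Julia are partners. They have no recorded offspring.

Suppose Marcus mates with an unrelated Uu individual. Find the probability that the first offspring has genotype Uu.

Samuel is unaffected so carries U and passed u to Dalia (uu), so Samuel is Uu.
Fatima is unaffected so carries U and received u from Hannah (uu), so Fatima is Uu.
Marcus is an unaffected offspring of Samuel (Uu) × Fatima (Uu), whose cross gives 1/4 UU : 1/2 Uu : 1/4 uu; conditioning on being unaffected, Marcus is UU with probability 1/3, Uu with probability 2/3.
Summing over parental genotype combinations, P(offspring has genotype Uu) = 1/3·1/2 + 2/3·1/2 = 1/2.

1/2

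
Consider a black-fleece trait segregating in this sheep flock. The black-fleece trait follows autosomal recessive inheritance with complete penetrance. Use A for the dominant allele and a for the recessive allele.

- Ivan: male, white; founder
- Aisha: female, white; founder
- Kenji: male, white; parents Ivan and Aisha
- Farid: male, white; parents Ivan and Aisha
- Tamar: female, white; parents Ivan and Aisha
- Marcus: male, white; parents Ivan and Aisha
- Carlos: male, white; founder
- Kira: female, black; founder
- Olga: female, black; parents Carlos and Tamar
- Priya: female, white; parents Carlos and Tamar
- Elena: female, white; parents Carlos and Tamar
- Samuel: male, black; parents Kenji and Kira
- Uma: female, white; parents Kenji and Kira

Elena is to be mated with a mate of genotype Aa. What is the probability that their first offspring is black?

1/6

Carlos is white so carries A and passed a to Olga (aa), so Carlos is Aa.
Tamar is white so carries A and passed a to Olga (aa), so Tamar is Aa.
Elena is a white offspring of Carlos (Aa) × Tamar (Aa), whose cross gives 1/4 AA : 1/2 Aa : 1/4 aa; conditioning on being white, Elena is AA with probability 1/3, Aa with probability 2/3.
Summing over parental genotype combinations, P(offspring is black) = 2/3·1/4 = 1/6.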